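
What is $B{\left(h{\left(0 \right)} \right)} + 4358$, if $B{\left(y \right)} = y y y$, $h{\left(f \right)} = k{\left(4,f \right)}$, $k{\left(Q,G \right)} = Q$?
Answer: $4422$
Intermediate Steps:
$h{\left(f \right)} = 4$
$B{\left(y \right)} = y^{3}$ ($B{\left(y \right)} = y^{2} y = y^{3}$)
$B{\left(h{\left(0 \right)} \right)} + 4358 = 4^{3} + 4358 = 64 + 4358 = 4422$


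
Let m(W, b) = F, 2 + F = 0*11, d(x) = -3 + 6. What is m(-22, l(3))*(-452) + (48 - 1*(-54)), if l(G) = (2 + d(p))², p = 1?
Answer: 1006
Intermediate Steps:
d(x) = 3
l(G) = 25 (l(G) = (2 + 3)² = 5² = 25)
F = -2 (F = -2 + 0*11 = -2 + 0 = -2)
m(W, b) = -2
m(-22, l(3))*(-452) + (48 - 1*(-54)) = -2*(-452) + (48 - 1*(-54)) = 904 + (48 + 54) = 904 + 102 = 1006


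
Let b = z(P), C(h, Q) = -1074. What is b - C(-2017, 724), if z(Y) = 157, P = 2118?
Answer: 1231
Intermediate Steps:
b = 157
b - C(-2017, 724) = 157 - 1*(-1074) = 157 + 1074 = 1231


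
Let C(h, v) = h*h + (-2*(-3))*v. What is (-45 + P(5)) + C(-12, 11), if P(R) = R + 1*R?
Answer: 175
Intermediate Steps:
C(h, v) = h² + 6*v
P(R) = 2*R (P(R) = R + R = 2*R)
(-45 + P(5)) + C(-12, 11) = (-45 + 2*5) + ((-12)² + 6*11) = (-45 + 10) + (144 + 66) = -35 + 210 = 175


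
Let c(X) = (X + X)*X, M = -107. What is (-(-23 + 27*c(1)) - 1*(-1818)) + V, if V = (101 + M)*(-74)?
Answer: 2231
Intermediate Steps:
c(X) = 2*X**2 (c(X) = (2*X)*X = 2*X**2)
V = 444 (V = (101 - 107)*(-74) = -6*(-74) = 444)
(-(-23 + 27*c(1)) - 1*(-1818)) + V = (-(-23 + 27*(2*1**2)) - 1*(-1818)) + 444 = (-(-23 + 27*(2*1)) + 1818) + 444 = (-(-23 + 27*2) + 1818) + 444 = (-(-23 + 54) + 1818) + 444 = (-1*31 + 1818) + 444 = (-31 + 1818) + 444 = 1787 + 444 = 2231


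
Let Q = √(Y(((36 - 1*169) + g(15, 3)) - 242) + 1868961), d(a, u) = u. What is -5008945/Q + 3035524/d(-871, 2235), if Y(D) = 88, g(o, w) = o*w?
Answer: 3035524/2235 - 5008945*√1869049/1869049 ≈ -2305.7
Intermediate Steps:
Q = √1869049 (Q = √(88 + 1868961) = √1869049 ≈ 1367.1)
-5008945/Q + 3035524/d(-871, 2235) = -5008945*√1869049/1869049 + 3035524/2235 = 3035524/2235 - 5008945*√1869049/1869049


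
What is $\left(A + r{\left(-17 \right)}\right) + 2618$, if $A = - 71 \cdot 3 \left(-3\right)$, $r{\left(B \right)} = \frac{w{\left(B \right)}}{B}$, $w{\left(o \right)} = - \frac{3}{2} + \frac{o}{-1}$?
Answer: $\frac{110707}{34} \approx 3256.1$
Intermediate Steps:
$w{\left(o \right)} = - \frac{3}{2} - o$ ($w{\left(o \right)} = \left(-3\right) \frac{1}{2} + o \left(-1\right) = - \frac{3}{2} - o$)
$r{\left(B \right)} = \frac{- \frac{3}{2} - B}{B}$
$A = 639$ ($A = \left(-71\right) \left(-9\right) = 639$)
$\left(A + r{\left(-17 \right)}\right) + 2618 = \left(639 + \frac{- \frac{3}{2} - -17}{-17}\right) + 2618 = \left(639 - \frac{- \frac{3}{2} + 17}{17}\right) + 2618 = \left(639 - \frac{31}{34}\right) + 2618 = \frac{21695}{34} + 2618 = \frac{110707}{34}$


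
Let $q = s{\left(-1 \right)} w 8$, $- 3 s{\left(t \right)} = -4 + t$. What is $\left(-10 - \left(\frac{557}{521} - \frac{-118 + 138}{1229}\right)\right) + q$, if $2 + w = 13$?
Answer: $\frac{260504291}{1920927} \approx 135.61$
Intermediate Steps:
$s{\left(t \right)} = \frac{4}{3} - \frac{t}{3}$ ($s{\left(t \right)} = - \frac{-4 + t}{3} = \frac{4}{3} - \frac{t}{3}$)
$w = 11$ ($w = -2 + 13 = 11$)
$q = \frac{440}{3}$ ($q = \left(\frac{4}{3} - - \frac{1}{3}\right) 11 \cdot 8 = \left(\frac{4}{3} + \frac{1}{3}\right) 11 \cdot 8 = \frac{5}{3} \cdot 11 \cdot 8 = \frac{55}{3} \cdot 8 = \frac{440}{3} \approx 146.67$)
$\left(-10 - \left(\frac{557}{521} - \frac{-118 + 138}{1229}\right)\right) + q = \left(-10 - \left(\frac{557}{521} - \frac{-118 + 138}{1229}\right)\right) + \frac{440}{3} = \left(-10 + \left(\left(-557\right) \frac{1}{521} + 20 \cdot \frac{1}{1229}\right)\right) + \frac{440}{3} = \left(-10 + \left(- \frac{557}{521} + \frac{20}{1229}\right)\right) + \frac{440}{3} = \left(-10 - \frac{674133}{640309}\right) + \frac{440}{3} = - \frac{7077223}{640309} + \frac{440}{3} = \frac{260504291}{1920927}$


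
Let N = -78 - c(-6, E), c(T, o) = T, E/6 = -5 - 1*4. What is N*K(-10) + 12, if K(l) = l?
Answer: 732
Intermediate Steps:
E = -54 (E = 6*(-5 - 1*4) = 6*(-5 - 4) = 6*(-9) = -54)
N = -72 (N = -78 - 1*(-6) = -78 + 6 = -72)
N*K(-10) + 12 = -72*(-10) + 12 = 720 + 12 = 732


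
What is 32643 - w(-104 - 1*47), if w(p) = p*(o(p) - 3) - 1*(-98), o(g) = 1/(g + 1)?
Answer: 4813649/150 ≈ 32091.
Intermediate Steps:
o(g) = 1/(1 + g)
w(p) = 98 + p*(-3 + 1/(1 + p)) (w(p) = p*(1/(1 + p) - 3) - 1*(-98) = p*(-3 + 1/(1 + p)) + 98 = 98 + p*(-3 + 1/(1 + p)))
32643 - w(-104 - 1*47) = 32643 - ((-104 - 1*47) + (1 + (-104 - 1*47))*(98 - 3*(-104 - 1*47)))/(1 + (-104 - 1*47)) = 32643 - ((-104 - 47) + (1 + (-104 - 47))*(98 - 3*(-104 - 47)))/(1 + (-104 - 47)) = 32643 - (-151 + (1 - 151)*(98 - 3*(-151)))/(1 - 151) = 32643 - (-151 - 150*(98 + 453))/(-150) = 32643 - (-1)*(-151 - 150*551)/150 = 32643 - (-1)*(-151 - 82650)/150 = 32643 - (-1)*(-82801)/150 = 32643 - 1*82801/150 = 32643 - 82801/150 = 4813649/150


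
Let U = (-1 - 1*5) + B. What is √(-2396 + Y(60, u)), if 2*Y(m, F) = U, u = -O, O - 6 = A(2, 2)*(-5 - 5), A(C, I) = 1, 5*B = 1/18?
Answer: I*√2159095/30 ≈ 48.98*I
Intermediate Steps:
B = 1/90 (B = (⅕)/18 = (⅕)*(1/18) = 1/90 ≈ 0.011111)
O = -4 (O = 6 + 1*(-5 - 5) = 6 + 1*(-10) = 6 - 10 = -4)
U = -539/90 (U = (-1 - 1*5) + 1/90 = (-1 - 5) + 1/90 = -6 + 1/90 = -539/90 ≈ -5.9889)
u = 4 (u = -1*(-4) = 4)
Y(m, F) = -539/180 (Y(m, F) = (½)*(-539/90) = -539/180)
√(-2396 + Y(60, u)) = √(-2396 - 539/180) = √(-431819/180) = I*√2159095/30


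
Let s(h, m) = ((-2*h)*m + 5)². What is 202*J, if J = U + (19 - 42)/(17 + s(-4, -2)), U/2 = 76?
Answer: 92011/3 ≈ 30670.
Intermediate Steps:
s(h, m) = (5 - 2*h*m)² (s(h, m) = (-2*h*m + 5)² = (5 - 2*h*m)²)
U = 152 (U = 2*76 = 152)
J = 911/6 (J = 152 + (19 - 42)/(17 + (-5 + 2*(-4)*(-2))²) = 152 - 23/(17 + (-5 + 16)²) = 152 - 23/(17 + 11²) = 152 - 23/(17 + 121) = 152 - 23/138 = 152 - 23*1/138 = 152 - ⅙ = 911/6 ≈ 151.83)
202*J = 202*(911/6) = 92011/3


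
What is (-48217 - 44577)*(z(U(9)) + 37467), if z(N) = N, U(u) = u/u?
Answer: -3476805592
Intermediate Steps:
U(u) = 1
(-48217 - 44577)*(z(U(9)) + 37467) = (-48217 - 44577)*(1 + 37467) = -92794*37468 = -3476805592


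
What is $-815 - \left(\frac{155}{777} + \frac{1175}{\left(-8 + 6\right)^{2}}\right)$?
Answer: $- \frac{3446615}{3108} \approx -1108.9$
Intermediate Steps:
$-815 - \left(\frac{155}{777} + \frac{1175}{\left(-8 + 6\right)^{2}}\right) = -815 - \left(\frac{155}{777} + \frac{1175}{\left(-2\right)^{2}}\right) = -815 - \left(\frac{155}{777} + \frac{1175}{4}\right) = -815 - \frac{913595}{3108} = - \frac{3446615}{3108}$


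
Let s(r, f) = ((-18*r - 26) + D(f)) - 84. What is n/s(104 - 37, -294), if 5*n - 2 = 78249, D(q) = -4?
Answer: -78251/6600 ≈ -11.856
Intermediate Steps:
n = 78251/5 (n = ⅖ + (⅕)*78249 = ⅖ + 78249/5 = 78251/5 ≈ 15650.)
s(r, f) = -114 - 18*r (s(r, f) = ((-18*r - 26) - 4) - 84 = ((-26 - 18*r) - 4) - 84 = (-30 - 18*r) - 84 = -114 - 18*r)
n/s(104 - 37, -294) = 78251/(5*(-114 - 18*(104 - 37))) = 78251/(5*(-114 - 18*67)) = 78251/(5*(-114 - 1206)) = (78251/5)/(-1320) = (78251/5)*(-1/1320) = -78251/6600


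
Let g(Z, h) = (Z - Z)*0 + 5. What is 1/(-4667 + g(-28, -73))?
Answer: -1/4662 ≈ -0.00021450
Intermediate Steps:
g(Z, h) = 5 (g(Z, h) = 0*0 + 5 = 0 + 5 = 5)
1/(-4667 + g(-28, -73)) = 1/(-4667 + 5) = 1/(-4662) = -1/4662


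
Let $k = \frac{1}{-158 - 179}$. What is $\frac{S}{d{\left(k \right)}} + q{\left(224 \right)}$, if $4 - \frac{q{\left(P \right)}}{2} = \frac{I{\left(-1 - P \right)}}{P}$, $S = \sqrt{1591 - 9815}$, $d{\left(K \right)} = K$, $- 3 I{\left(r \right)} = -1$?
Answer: $\frac{2687}{336} - 1348 i \sqrt{514} \approx 7.997 - 30561.0 i$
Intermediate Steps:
$k = - \frac{1}{337}$ ($k = \frac{1}{-337} = - \frac{1}{337} \approx -0.0029674$)
$I{\left(r \right)} = \frac{1}{3}$ ($I{\left(r \right)} = \left(- \frac{1}{3}\right) \left(-1\right) = \frac{1}{3}$)
$S = 4 i \sqrt{514}$ ($S = \sqrt{-8224} = 4 i \sqrt{514} \approx 90.686 i$)
$q{\left(P \right)} = 8 - \frac{2}{3 P}$ ($q{\left(P \right)} = 8 - 2 \frac{1}{3 P} = 8 - \frac{2}{3 P}$)
$\frac{S}{d{\left(k \right)}} + q{\left(224 \right)} = \frac{4 i \sqrt{514}}{- \frac{1}{337}} + \left(8 - \frac{2}{3 \cdot 224}\right) = 4 i \sqrt{514} \left(-337\right) + \left(8 - \frac{1}{336}\right) = - 1348 i \sqrt{514} + \left(8 - \frac{1}{336}\right) = - 1348 i \sqrt{514} + \frac{2687}{336} = \frac{2687}{336} - 1348 i \sqrt{514}$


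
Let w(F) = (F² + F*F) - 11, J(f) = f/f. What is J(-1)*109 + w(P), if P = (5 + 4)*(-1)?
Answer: 260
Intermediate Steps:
J(f) = 1
P = -9 (P = 9*(-1) = -9)
w(F) = -11 + 2*F² (w(F) = (F² + F²) - 11 = 2*F² - 11 = -11 + 2*F²)
J(-1)*109 + w(P) = 1*109 + (-11 + 2*(-9)²) = 109 + (-11 + 2*81) = 109 + (-11 + 162) = 109 + 151 = 260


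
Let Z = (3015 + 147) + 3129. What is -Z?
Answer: -6291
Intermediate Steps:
Z = 6291 (Z = 3162 + 3129 = 6291)
-Z = -1*6291 = -6291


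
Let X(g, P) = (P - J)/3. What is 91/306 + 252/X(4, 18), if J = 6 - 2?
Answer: 16615/306 ≈ 54.297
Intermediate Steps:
J = 4
X(g, P) = -4/3 + P/3 (X(g, P) = (P - 1*4)/3 = (P - 4)*(1/3) = (-4 + P)*(1/3) = -4/3 + P/3)
91/306 + 252/X(4, 18) = 91/306 + 252/(-4/3 + (1/3)*18) = 91*(1/306) + 252/(-4/3 + 6) = 91/306 + 252/(14/3) = 91/306 + 252*(3/14) = 91/306 + 54 = 16615/306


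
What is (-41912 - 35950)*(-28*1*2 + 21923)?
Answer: -1702608354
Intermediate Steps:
(-41912 - 35950)*(-28*1*2 + 21923) = -77862*(-28*2 + 21923) = -77862*(-56 + 21923) = -77862*21867 = -1702608354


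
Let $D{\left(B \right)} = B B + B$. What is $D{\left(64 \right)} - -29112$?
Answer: $33272$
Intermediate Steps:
$D{\left(B \right)} = B + B^{2}$ ($D{\left(B \right)} = B^{2} + B = B + B^{2}$)
$D{\left(64 \right)} - -29112 = 64 \left(1 + 64\right) - -29112 = 64 \cdot 65 + 29112 = 4160 + 29112 = 33272$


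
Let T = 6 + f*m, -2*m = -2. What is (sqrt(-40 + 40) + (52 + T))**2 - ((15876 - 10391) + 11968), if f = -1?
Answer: -14204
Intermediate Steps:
m = 1 (m = -1/2*(-2) = 1)
T = 5 (T = 6 - 1*1 = 6 - 1 = 5)
(sqrt(-40 + 40) + (52 + T))**2 - ((15876 - 10391) + 11968) = (sqrt(-40 + 40) + (52 + 5))**2 - ((15876 - 10391) + 11968) = (sqrt(0) + 57)**2 - (5485 + 11968) = (0 + 57)**2 - 1*17453 = 57**2 - 17453 = 3249 - 17453 = -14204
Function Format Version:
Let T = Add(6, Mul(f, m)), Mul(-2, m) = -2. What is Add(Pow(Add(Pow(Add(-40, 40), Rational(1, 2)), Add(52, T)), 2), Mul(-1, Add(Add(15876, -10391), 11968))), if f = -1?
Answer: -14204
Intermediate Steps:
m = 1 (m = Mul(Rational(-1, 2), -2) = 1)
T = 5 (T = Add(6, Mul(-1, 1)) = Add(6, -1) = 5)
Add(Pow(Add(Pow(Add(-40, 40), Rational(1, 2)), Add(52, T)), 2), Mul(-1, Add(Add(15876, -10391), 11968))) = Add(Pow(Add(Pow(Add(-40, 40), Rational(1, 2)), Add(52, 5)), 2), Mul(-1, Add(Add(15876, -10391), 11968))) = Add(Pow(Add(Pow(0, Rational(1, 2)), 57), 2), Mul(-1, Add(5485, 11968))) = Add(Pow(Add(0, 57), 2), Mul(-1, 17453)) = Add(Pow(57, 2), -17453) = Add(3249, -17453) = -14204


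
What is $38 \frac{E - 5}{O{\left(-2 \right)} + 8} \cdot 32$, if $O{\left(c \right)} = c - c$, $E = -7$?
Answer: $-1824$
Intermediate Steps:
$O{\left(c \right)} = 0$
$38 \frac{E - 5}{O{\left(-2 \right)} + 8} \cdot 32 = 38 \frac{-7 - 5}{0 + 8} \cdot 32 = 38 \left(- \frac{12}{8}\right) 32 = 38 \left(\left(-12\right) \frac{1}{8}\right) 32 = 38 \left(- \frac{3}{2}\right) 32 = \left(-57\right) 32 = -1824$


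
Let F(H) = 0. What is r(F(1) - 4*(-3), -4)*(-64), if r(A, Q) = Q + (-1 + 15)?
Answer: -640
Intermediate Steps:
r(A, Q) = 14 + Q (r(A, Q) = Q + 14 = 14 + Q)
r(F(1) - 4*(-3), -4)*(-64) = (14 - 4)*(-64) = 10*(-64) = -640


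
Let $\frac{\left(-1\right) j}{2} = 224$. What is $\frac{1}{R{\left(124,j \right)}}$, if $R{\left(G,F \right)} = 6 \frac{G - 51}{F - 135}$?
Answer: $- \frac{583}{438} \approx -1.3311$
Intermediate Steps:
$j = -448$ ($j = \left(-2\right) 224 = -448$)
$R{\left(G,F \right)} = \frac{6 \left(-51 + G\right)}{-135 + F}$ ($R{\left(G,F \right)} = 6 \frac{-51 + G}{-135 + F} = \frac{6 \left(-51 + G\right)}{-135 + F}$)
$\frac{1}{R{\left(124,j \right)}} = \frac{1}{6 \frac{1}{-135 - 448} \left(-51 + 124\right)} = \frac{1}{6 \frac{1}{-583} \cdot 73} = \frac{1}{6 \left(- \frac{1}{583}\right) 73} = \frac{1}{- \frac{438}{583}} = - \frac{583}{438}$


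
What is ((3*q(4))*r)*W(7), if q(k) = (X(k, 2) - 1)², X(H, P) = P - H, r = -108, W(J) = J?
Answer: -20412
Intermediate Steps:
q(k) = (1 - k)² (q(k) = ((2 - k) - 1)² = (1 - k)²)
((3*q(4))*r)*W(7) = ((3*(-1 + 4)²)*(-108))*7 = ((3*3²)*(-108))*7 = ((3*9)*(-108))*7 = (27*(-108))*7 = -2916*7 = -20412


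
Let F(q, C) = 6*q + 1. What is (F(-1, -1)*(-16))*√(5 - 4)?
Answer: 80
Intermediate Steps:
F(q, C) = 1 + 6*q
(F(-1, -1)*(-16))*√(5 - 4) = ((1 + 6*(-1))*(-16))*√(5 - 4) = ((1 - 6)*(-16))*√1 = -5*(-16)*1 = 80*1 = 80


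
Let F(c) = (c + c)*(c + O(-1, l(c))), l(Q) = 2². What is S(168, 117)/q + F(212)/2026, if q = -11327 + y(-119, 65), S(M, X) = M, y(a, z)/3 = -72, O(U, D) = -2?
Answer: 73389168/1670437 ≈ 43.934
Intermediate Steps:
l(Q) = 4
y(a, z) = -216 (y(a, z) = 3*(-72) = -216)
F(c) = 2*c*(-2 + c) (F(c) = (c + c)*(c - 2) = (2*c)*(-2 + c) = 2*c*(-2 + c))
q = -11543 (q = -11327 - 216 = -11543)
S(168, 117)/q + F(212)/2026 = 168/(-11543) + (2*212*(-2 + 212))/2026 = 168*(-1/11543) + (2*212*210)*(1/2026) = -24/1649 + 89040*(1/2026) = -24/1649 + 44520/1013 = 73389168/1670437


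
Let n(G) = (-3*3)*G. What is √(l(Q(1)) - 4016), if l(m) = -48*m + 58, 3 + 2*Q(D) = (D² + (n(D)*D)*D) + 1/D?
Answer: 13*I*√22 ≈ 60.975*I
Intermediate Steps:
n(G) = -9*G
Q(D) = -3/2 + 1/(2*D) + D²/2 - 9*D³/2 (Q(D) = -3/2 + ((D² + ((-9*D)*D)*D) + 1/D)/2 = -3/2 + ((D² + (-9*D²)*D) + 1/D)/2 = -3/2 + ((D² - 9*D³) + 1/D)/2 = -3/2 + (1/D + D² - 9*D³)/2 = -3/2 + (1/(2*D) + D²/2 - 9*D³/2) = -3/2 + 1/(2*D) + D²/2 - 9*D³/2)
l(m) = 58 - 48*m
√(l(Q(1)) - 4016) = √((58 - 24*(1 + 1*(-3 + 1² - 9*1³))/1) - 4016) = √((58 - 24*(1 + 1*(-3 + 1 - 9*1))) - 4016) = √((58 - 24*(1 + 1*(-3 + 1 - 9))) - 4016) = √((58 - 24*(1 + 1*(-11))) - 4016) = √((58 - 24*(1 - 11)) - 4016) = √((58 - 24*(-10)) - 4016) = √((58 - 48*(-5)) - 4016) = √((58 + 240) - 4016) = √(298 - 4016) = √(-3718) = 13*I*√22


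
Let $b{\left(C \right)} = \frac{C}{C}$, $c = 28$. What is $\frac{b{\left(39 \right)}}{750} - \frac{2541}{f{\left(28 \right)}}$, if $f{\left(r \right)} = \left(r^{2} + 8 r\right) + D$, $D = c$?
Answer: $- \frac{136051}{55500} \approx -2.4514$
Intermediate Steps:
$D = 28$
$b{\left(C \right)} = 1$
$f{\left(r \right)} = 28 + r^{2} + 8 r$ ($f{\left(r \right)} = \left(r^{2} + 8 r\right) + 28 = 28 + r^{2} + 8 r$)
$\frac{b{\left(39 \right)}}{750} - \frac{2541}{f{\left(28 \right)}} = 1 \cdot \frac{1}{750} - \frac{2541}{28 + 28^{2} + 8 \cdot 28} = 1 \cdot \frac{1}{750} - \frac{2541}{28 + 784 + 224} = \frac{1}{750} - \frac{2541}{1036} = \frac{1}{750} - \frac{363}{148} = - \frac{136051}{55500}$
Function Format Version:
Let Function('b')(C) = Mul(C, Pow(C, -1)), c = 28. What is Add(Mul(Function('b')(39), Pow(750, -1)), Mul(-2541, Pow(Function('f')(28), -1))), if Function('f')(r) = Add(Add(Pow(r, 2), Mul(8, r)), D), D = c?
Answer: Rational(-136051, 55500) ≈ -2.4514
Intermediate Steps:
D = 28
Function('b')(C) = 1
Function('f')(r) = Add(28, Pow(r, 2), Mul(8, r)) (Function('f')(r) = Add(Add(Pow(r, 2), Mul(8, r)), 28) = Add(28, Pow(r, 2), Mul(8, r)))
Add(Mul(Function('b')(39), Pow(750, -1)), Mul(-2541, Pow(Function('f')(28), -1))) = Add(Mul(1, Pow(750, -1)), Mul(-2541, Pow(Add(28, Pow(28, 2), Mul(8, 28)), -1))) = Add(Mul(1, Rational(1, 750)), Mul(-2541, Pow(Add(28, 784, 224), -1))) = Add(Rational(1, 750), Mul(-2541, Pow(1036, -1))) = Add(Rational(1, 750), Mul(-2541, Rational(1, 1036))) = Add(Rational(1, 750), Rational(-363, 148)) = Rational(-136051, 55500)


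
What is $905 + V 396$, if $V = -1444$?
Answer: $-570919$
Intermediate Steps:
$905 + V 396 = 905 - 571824 = -570919$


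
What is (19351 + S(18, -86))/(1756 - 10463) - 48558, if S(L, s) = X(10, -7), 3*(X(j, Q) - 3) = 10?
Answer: -1268441590/26121 ≈ -48560.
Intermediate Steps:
X(j, Q) = 19/3 (X(j, Q) = 3 + (⅓)*10 = 3 + 10/3 = 19/3)
S(L, s) = 19/3
(19351 + S(18, -86))/(1756 - 10463) - 48558 = (19351 + 19/3)/(1756 - 10463) - 48558 = (58072/3)/(-8707) - 48558 = (58072/3)*(-1/8707) - 48558 = -58072/26121 - 48558 = -1268441590/26121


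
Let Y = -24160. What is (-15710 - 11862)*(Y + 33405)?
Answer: -254903140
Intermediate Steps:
(-15710 - 11862)*(Y + 33405) = (-15710 - 11862)*(-24160 + 33405) = -27572*9245 = -254903140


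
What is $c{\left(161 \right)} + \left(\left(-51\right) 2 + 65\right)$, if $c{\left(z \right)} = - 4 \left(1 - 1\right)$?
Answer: $-37$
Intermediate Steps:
$c{\left(z \right)} = 0$ ($c{\left(z \right)} = \left(-4\right) 0 = 0$)
$c{\left(161 \right)} + \left(\left(-51\right) 2 + 65\right) = 0 + \left(\left(-51\right) 2 + 65\right) = 0 + \left(-102 + 65\right) = 0 - 37 = -37$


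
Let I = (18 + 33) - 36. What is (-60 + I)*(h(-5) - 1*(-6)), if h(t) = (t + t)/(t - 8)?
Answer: -3960/13 ≈ -304.62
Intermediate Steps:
h(t) = 2*t/(-8 + t) (h(t) = (2*t)/(-8 + t) = 2*t/(-8 + t))
I = 15 (I = 51 - 36 = 15)
(-60 + I)*(h(-5) - 1*(-6)) = (-60 + 15)*(2*(-5)/(-8 - 5) - 1*(-6)) = -45*(2*(-5)/(-13) + 6) = -45*(2*(-5)*(-1/13) + 6) = -45*(10/13 + 6) = -45*88/13 = -3960/13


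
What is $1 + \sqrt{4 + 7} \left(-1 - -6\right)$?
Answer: $1 + 5 \sqrt{11} \approx 17.583$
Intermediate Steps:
$1 + \sqrt{4 + 7} \left(-1 - -6\right) = 1 + \sqrt{11} \left(-1 + 6\right) = 1 + \sqrt{11} \cdot 5 = 1 + 5 \sqrt{11}$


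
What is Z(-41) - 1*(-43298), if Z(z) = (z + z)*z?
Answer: 46660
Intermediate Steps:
Z(z) = 2*z**2 (Z(z) = (2*z)*z = 2*z**2)
Z(-41) - 1*(-43298) = 2*(-41)**2 - 1*(-43298) = 2*1681 + 43298 = 3362 + 43298 = 46660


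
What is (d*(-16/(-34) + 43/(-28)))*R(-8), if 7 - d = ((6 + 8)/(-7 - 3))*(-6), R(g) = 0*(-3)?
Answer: 0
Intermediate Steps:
R(g) = 0
d = -7/5 (d = 7 - (6 + 8)/(-7 - 3)*(-6) = 7 - 14/(-10)*(-6) = 7 - 14*(-⅒)*(-6) = 7 - (-7)*(-6)/5 = 7 - 1*42/5 = 7 - 42/5 = -7/5 ≈ -1.4000)
(d*(-16/(-34) + 43/(-28)))*R(-8) = -7*(-16/(-34) + 43/(-28))/5*0 = -7*(-16*(-1/34) + 43*(-1/28))/5*0 = -7*(8/17 - 43/28)/5*0 = -7/5*(-507/476)*0 = (507/340)*0 = 0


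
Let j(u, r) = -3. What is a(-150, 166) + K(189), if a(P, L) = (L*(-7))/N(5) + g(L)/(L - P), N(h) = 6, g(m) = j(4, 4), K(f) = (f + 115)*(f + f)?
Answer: 108752971/948 ≈ 1.1472e+5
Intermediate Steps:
K(f) = 2*f*(115 + f) (K(f) = (115 + f)*(2*f) = 2*f*(115 + f))
g(m) = -3
a(P, L) = -3/(L - P) - 7*L/6 (a(P, L) = (L*(-7))/6 - 3/(L - P) = -7*L*(⅙) - 3/(L - P) = -7*L/6 - 3/(L - P) = -3/(L - P) - 7*L/6)
a(-150, 166) + K(189) = (-18 - 7*166² + 7*166*(-150))/(6*(166 - 1*(-150))) + 2*189*(115 + 189) = (-18 - 7*27556 - 174300)/(6*(166 + 150)) + 2*189*304 = (⅙)*(-18 - 192892 - 174300)/316 + 114912 = (⅙)*(1/316)*(-367210) + 114912 = -183605/948 + 114912 = 108752971/948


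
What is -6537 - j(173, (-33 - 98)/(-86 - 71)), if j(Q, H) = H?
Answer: -1026440/157 ≈ -6537.8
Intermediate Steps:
-6537 - j(173, (-33 - 98)/(-86 - 71)) = -6537 - (-33 - 98)/(-86 - 71) = -6537 - (-131)/(-157) = -6537 - (-131)*(-1)/157 = -6537 - 1*131/157 = -6537 - 131/157 = -1026440/157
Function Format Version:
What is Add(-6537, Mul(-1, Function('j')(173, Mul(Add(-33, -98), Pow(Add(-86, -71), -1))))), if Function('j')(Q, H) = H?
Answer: Rational(-1026440, 157) ≈ -6537.8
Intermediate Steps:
Add(-6537, Mul(-1, Function('j')(173, Mul(Add(-33, -98), Pow(Add(-86, -71), -1))))) = Add(-6537, Mul(-1, Mul(Add(-33, -98), Pow(Add(-86, -71), -1)))) = Add(-6537, Mul(-1, Mul(-131, Pow(-157, -1)))) = Add(-6537, Mul(-1, Mul(-131, Rational(-1, 157)))) = Add(-6537, Mul(-1, Rational(131, 157))) = Add(-6537, Rational(-131, 157)) = Rational(-1026440, 157)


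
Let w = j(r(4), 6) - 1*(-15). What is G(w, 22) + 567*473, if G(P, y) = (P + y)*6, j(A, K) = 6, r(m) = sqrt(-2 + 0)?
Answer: 268449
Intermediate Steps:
r(m) = I*sqrt(2) (r(m) = sqrt(-2) = I*sqrt(2))
w = 21 (w = 6 - 1*(-15) = 6 + 15 = 21)
G(P, y) = 6*P + 6*y
G(w, 22) + 567*473 = (6*21 + 6*22) + 567*473 = (126 + 132) + 268191 = 258 + 268191 = 268449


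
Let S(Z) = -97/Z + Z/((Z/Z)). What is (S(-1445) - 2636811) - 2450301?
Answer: -7352964768/1445 ≈ -5.0886e+6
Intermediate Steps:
S(Z) = Z - 97/Z (S(Z) = -97/Z + Z/1 = -97/Z + Z*1 = -97/Z + Z = Z - 97/Z)
(S(-1445) - 2636811) - 2450301 = ((-1445 - 97/(-1445)) - 2636811) - 2450301 = ((-1445 - 97*(-1/1445)) - 2636811) - 2450301 = ((-1445 + 97/1445) - 2636811) - 2450301 = (-2087928/1445 - 2636811) - 2450301 = -3812279823/1445 - 2450301 = -7352964768/1445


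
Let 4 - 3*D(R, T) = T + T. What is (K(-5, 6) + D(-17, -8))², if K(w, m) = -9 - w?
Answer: 64/9 ≈ 7.1111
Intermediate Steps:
D(R, T) = 4/3 - 2*T/3 (D(R, T) = 4/3 - (T + T)/3 = 4/3 - 2*T/3)
(K(-5, 6) + D(-17, -8))² = ((-9 - 1*(-5)) + (4/3 - ⅔*(-8)))² = ((-9 + 5) + (4/3 + 16/3))² = (-4 + 20/3)² = (8/3)² = 64/9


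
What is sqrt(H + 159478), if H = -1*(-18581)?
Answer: sqrt(178059) ≈ 421.97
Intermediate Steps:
H = 18581
sqrt(H + 159478) = sqrt(18581 + 159478) = sqrt(178059)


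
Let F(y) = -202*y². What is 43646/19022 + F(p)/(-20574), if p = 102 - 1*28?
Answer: 5484799037/97839657 ≈ 56.059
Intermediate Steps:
p = 74 (p = 102 - 28 = 74)
43646/19022 + F(p)/(-20574) = 43646/19022 - 202*74²/(-20574) = 43646*(1/19022) - 202*5476*(-1/20574) = 21823/9511 - 1106152*(-1/20574) = 21823/9511 + 553076/10287 = 5484799037/97839657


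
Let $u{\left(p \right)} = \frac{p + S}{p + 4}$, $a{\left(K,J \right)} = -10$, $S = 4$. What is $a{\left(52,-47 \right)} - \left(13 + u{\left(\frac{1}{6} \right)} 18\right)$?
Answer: $-41$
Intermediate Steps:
$u{\left(p \right)} = 1$ ($u{\left(p \right)} = \frac{p + 4}{p + 4} = \frac{4 + p}{4 + p} = 1$)
$a{\left(52,-47 \right)} - \left(13 + u{\left(\frac{1}{6} \right)} 18\right) = -10 - \left(13 + 1 \cdot 18\right) = -10 - \left(13 + 18\right) = -10 - 31 = -41$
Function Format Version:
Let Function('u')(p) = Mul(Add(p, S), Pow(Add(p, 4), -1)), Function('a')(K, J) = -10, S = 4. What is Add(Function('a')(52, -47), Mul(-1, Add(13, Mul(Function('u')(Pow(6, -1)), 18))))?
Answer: -41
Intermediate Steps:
Function('u')(p) = 1 (Function('u')(p) = Mul(Add(p, 4), Pow(Add(p, 4), -1)) = Mul(Add(4, p), Pow(Add(4, p), -1)) = 1)
Add(Function('a')(52, -47), Mul(-1, Add(13, Mul(Function('u')(Pow(6, -1)), 18)))) = Add(-10, Mul(-1, Add(13, Mul(1, 18)))) = Add(-10, Mul(-1, Add(13, 18))) = Add(-10, Mul(-1, 31)) = Add(-10, -31) = -41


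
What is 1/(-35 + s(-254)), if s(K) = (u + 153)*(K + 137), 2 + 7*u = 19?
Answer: -7/127541 ≈ -5.4884e-5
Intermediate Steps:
u = 17/7 (u = -2/7 + (1/7)*19 = -2/7 + 19/7 = 17/7 ≈ 2.4286)
s(K) = 149056/7 + 1088*K/7 (s(K) = (17/7 + 153)*(K + 137) = 1088*(137 + K)/7 = 149056/7 + 1088*K/7)
1/(-35 + s(-254)) = 1/(-35 + (149056/7 + (1088/7)*(-254))) = 1/(-35 + (149056/7 - 276352/7)) = 1/(-35 - 127296/7) = 1/(-127541/7) = -7/127541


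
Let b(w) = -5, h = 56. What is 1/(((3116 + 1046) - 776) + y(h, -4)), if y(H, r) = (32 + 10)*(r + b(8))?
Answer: 1/3008 ≈ 0.00033245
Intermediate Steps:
y(H, r) = -210 + 42*r (y(H, r) = (32 + 10)*(r - 5) = 42*(-5 + r) = -210 + 42*r)
1/(((3116 + 1046) - 776) + y(h, -4)) = 1/(((3116 + 1046) - 776) + (-210 + 42*(-4))) = 1/((4162 - 776) + (-210 - 168)) = 1/(3386 - 378) = 1/3008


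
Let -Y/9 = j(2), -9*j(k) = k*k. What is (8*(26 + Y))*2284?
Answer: 548160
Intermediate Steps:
j(k) = -k²/9 (j(k) = -k*k/9 = -k²/9)
Y = 4 (Y = -(-1)*2² = -(-1)*4 = -9*(-4/9) = 4)
(8*(26 + Y))*2284 = (8*(26 + 4))*2284 = (8*30)*2284 = 240*2284 = 548160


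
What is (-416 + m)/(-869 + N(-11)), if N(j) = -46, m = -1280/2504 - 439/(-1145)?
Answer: 149133953/327922275 ≈ 0.45478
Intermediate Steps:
m = -45793/358385 (m = -1280*1/2504 - 439*(-1/1145) = -160/313 + 439/1145 = -45793/358385 ≈ -0.12778)
(-416 + m)/(-869 + N(-11)) = (-416 - 45793/358385)/(-869 - 46) = -149133953/358385/(-915) = -149133953/358385*(-1/915) = 149133953/327922275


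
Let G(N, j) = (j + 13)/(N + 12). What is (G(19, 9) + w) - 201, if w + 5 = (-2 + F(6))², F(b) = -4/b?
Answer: -55292/279 ≈ -198.18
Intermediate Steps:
G(N, j) = (13 + j)/(12 + N)
w = 19/9 (w = -5 + (-2 - 4/6)² = -5 + (-2 - 4*⅙)² = -5 + (-2 - ⅔)² = -5 + (-8/3)² = -5 + 64/9 = 19/9 ≈ 2.1111)
(G(19, 9) + w) - 201 = ((13 + 9)/(12 + 19) + 19/9) - 201 = (22/31 + 19/9) - 201 = 787/279 - 201 = -55292/279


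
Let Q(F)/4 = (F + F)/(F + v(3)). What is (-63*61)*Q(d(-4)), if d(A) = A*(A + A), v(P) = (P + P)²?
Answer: -245952/17 ≈ -14468.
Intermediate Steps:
v(P) = 4*P² (v(P) = (2*P)² = 4*P²)
d(A) = 2*A² (d(A) = A*(2*A) = 2*A²)
Q(F) = 8*F/(36 + F) (Q(F) = 4*((F + F)/(F + 4*3²)) = 4*((2*F)/(F + 4*9)) = 4*((2*F)/(F + 36)) = 4*((2*F)/(36 + F)) = 4*(2*F/(36 + F)) = 8*F/(36 + F))
(-63*61)*Q(d(-4)) = (-63*61)*(8*(2*(-4)²)/(36 + 2*(-4)²)) = -30744*2*16/(36 + 2*16) = -30744*32/(36 + 32) = -30744*32/68 = -3843*64/17 = -245952/17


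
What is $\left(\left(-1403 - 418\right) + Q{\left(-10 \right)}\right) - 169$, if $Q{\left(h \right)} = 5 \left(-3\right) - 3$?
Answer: $-2008$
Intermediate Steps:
$Q{\left(h \right)} = -18$ ($Q{\left(h \right)} = -15 - 3 = -18$)
$\left(\left(-1403 - 418\right) + Q{\left(-10 \right)}\right) - 169 = \left(\left(-1403 - 418\right) - 18\right) - 169 = \left(-1821 - 18\right) - 169 = -1839 - 169 = -2008$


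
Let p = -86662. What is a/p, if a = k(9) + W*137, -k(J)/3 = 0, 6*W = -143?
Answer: 19591/519972 ≈ 0.037677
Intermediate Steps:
W = -143/6 (W = (⅙)*(-143) = -143/6 ≈ -23.833)
k(J) = 0 (k(J) = -3*0 = 0)
a = -19591/6 (a = 0 - 143/6*137 = 0 - 19591/6 = -19591/6 ≈ -3265.2)
a/p = -19591/6/(-86662) = -19591/6*(-1/86662) = 19591/519972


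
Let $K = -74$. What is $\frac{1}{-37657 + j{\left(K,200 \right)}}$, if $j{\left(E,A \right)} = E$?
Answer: $- \frac{1}{37731} \approx -2.6503 \cdot 10^{-5}$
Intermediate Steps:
$\frac{1}{-37657 + j{\left(K,200 \right)}} = \frac{1}{-37657 - 74} = \frac{1}{-37731} = - \frac{1}{37731}$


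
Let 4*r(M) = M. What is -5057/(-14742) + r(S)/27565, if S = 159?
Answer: 21535723/62517420 ≈ 0.34448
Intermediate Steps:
r(M) = M/4
-5057/(-14742) + r(S)/27565 = -5057/(-14742) + ((¼)*159)/27565 = -5057*(-1/14742) + (159/4)*(1/27565) = 389/1134 + 159/110260 = 21535723/62517420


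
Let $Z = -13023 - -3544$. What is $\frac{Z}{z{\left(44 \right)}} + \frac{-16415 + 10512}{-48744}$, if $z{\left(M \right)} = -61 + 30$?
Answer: $\frac{462227369}{1511064} \approx 305.9$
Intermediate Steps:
$Z = -9479$ ($Z = -13023 + 3544 = -9479$)
$z{\left(M \right)} = -31$
$\frac{Z}{z{\left(44 \right)}} + \frac{-16415 + 10512}{-48744} = - \frac{9479}{-31} + \frac{-16415 + 10512}{-48744} = \left(-9479\right) \left(- \frac{1}{31}\right) - - \frac{5903}{48744} = \frac{9479}{31} + \frac{5903}{48744} = \frac{462227369}{1511064}$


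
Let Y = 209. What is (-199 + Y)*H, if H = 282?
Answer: 2820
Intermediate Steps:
(-199 + Y)*H = (-199 + 209)*282 = 10*282 = 2820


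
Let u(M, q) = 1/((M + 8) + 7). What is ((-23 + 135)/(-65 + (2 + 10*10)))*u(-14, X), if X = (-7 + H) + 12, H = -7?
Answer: 112/37 ≈ 3.0270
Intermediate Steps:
X = -2 (X = (-7 - 7) + 12 = -14 + 12 = -2)
u(M, q) = 1/(15 + M) (u(M, q) = 1/((8 + M) + 7) = 1/(15 + M))
((-23 + 135)/(-65 + (2 + 10*10)))*u(-14, X) = ((-23 + 135)/(-65 + (2 + 10*10)))/(15 - 14) = (112/(-65 + (2 + 100)))/1 = (112/(-65 + 102))*1 = (112/37)*1 = 112/37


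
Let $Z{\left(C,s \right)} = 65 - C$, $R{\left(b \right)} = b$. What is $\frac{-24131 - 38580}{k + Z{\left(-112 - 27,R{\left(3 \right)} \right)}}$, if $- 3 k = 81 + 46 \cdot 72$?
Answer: $\frac{62711}{927} \approx 67.649$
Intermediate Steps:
$k = -1131$ ($k = - \frac{81 + 46 \cdot 72}{3} = - \frac{81 + 3312}{3} = \left(- \frac{1}{3}\right) 3393 = -1131$)
$\frac{-24131 - 38580}{k + Z{\left(-112 - 27,R{\left(3 \right)} \right)}} = \frac{-24131 - 38580}{-1131 + \left(65 - \left(-112 - 27\right)\right)} = - \frac{62711}{-1131 + \left(65 - -139\right)} = - \frac{62711}{-1131 + \left(65 + 139\right)} = - \frac{62711}{-1131 + 204} = - \frac{62711}{-927} = \left(-62711\right) \left(- \frac{1}{927}\right) = \frac{62711}{927}$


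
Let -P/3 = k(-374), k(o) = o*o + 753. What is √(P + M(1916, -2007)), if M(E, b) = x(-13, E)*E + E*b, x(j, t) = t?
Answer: I*√596243 ≈ 772.17*I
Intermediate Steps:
k(o) = 753 + o² (k(o) = o² + 753 = 753 + o²)
P = -421887 (P = -3*(753 + (-374)²) = -3*(753 + 139876) = -3*140629 = -421887)
M(E, b) = E² + E*b (M(E, b) = E*E + E*b = E² + E*b)
√(P + M(1916, -2007)) = √(-421887 + 1916*(1916 - 2007)) = √(-421887 + 1916*(-91)) = √(-421887 - 174356) = √(-596243) = I*√596243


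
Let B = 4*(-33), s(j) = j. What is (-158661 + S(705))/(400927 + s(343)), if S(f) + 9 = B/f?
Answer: -18643747/47149225 ≈ -0.39542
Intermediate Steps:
B = -132
S(f) = -9 - 132/f
(-158661 + S(705))/(400927 + s(343)) = (-158661 + (-9 - 132/705))/(400927 + 343) = (-158661 + (-9 - 132*1/705))/401270 = (-158661 + (-9 - 44/235))*(1/401270) = (-158661 - 2159/235)*(1/401270) = -37287494/235*1/401270 = -18643747/47149225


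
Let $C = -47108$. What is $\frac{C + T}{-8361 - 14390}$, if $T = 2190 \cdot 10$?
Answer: $\frac{25208}{22751} \approx 1.108$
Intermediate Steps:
$T = 21900$
$\frac{C + T}{-8361 - 14390} = \frac{-47108 + 21900}{-8361 - 14390} = - \frac{25208}{-22751} = \left(-25208\right) \left(- \frac{1}{22751}\right) = \frac{25208}{22751}$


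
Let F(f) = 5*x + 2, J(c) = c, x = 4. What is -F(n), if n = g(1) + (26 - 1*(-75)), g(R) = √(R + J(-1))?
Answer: -22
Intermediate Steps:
g(R) = √(-1 + R) (g(R) = √(R - 1) = √(-1 + R))
n = 101 (n = √(-1 + 1) + (26 - 1*(-75)) = √0 + (26 + 75) = 0 + 101 = 101)
F(f) = 22 (F(f) = 5*4 + 2 = 20 + 2 = 22)
-F(n) = -1*22 = -22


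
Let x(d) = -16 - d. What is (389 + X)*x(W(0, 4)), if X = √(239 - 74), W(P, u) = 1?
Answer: -6613 - 17*√165 ≈ -6831.4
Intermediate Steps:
X = √165 ≈ 12.845
(389 + X)*x(W(0, 4)) = (389 + √165)*(-16 - 1*1) = (389 + √165)*(-16 - 1) = (389 + √165)*(-17) = -6613 - 17*√165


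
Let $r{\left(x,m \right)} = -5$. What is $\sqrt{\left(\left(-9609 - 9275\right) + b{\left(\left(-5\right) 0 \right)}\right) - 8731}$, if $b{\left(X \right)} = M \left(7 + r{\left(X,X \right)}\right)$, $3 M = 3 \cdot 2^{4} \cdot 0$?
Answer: $i \sqrt{27615} \approx 166.18 i$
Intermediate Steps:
$M = 0$ ($M = \frac{3 \cdot 2^{4} \cdot 0}{3} = \frac{3 \cdot 16 \cdot 0}{3} = \frac{48 \cdot 0}{3} = \frac{1}{3} \cdot 0 = 0$)
$b{\left(X \right)} = 0$ ($b{\left(X \right)} = 0 \left(7 - 5\right) = 0 \cdot 2 = 0$)
$\sqrt{\left(\left(-9609 - 9275\right) + b{\left(\left(-5\right) 0 \right)}\right) - 8731} = \sqrt{\left(\left(-9609 - 9275\right) + 0\right) - 8731} = \sqrt{\left(-18884 + 0\right) - 8731} = \sqrt{-18884 - 8731} = \sqrt{-27615} = i \sqrt{27615}$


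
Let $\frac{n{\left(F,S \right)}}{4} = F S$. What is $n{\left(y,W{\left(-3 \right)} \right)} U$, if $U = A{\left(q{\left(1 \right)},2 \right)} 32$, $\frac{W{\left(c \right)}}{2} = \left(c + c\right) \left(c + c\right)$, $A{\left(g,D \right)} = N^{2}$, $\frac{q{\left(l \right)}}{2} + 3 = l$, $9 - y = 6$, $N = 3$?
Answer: $248832$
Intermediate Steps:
$y = 3$ ($y = 9 - 6 = 3$)
$q{\left(l \right)} = -6 + 2 l$
$A{\left(g,D \right)} = 9$ ($A{\left(g,D \right)} = 3^{2} = 9$)
$W{\left(c \right)} = 8 c^{2}$ ($W{\left(c \right)} = 2 \left(c + c\right) \left(c + c\right) = 2 \cdot 2 c 2 c = 2 \cdot 4 c^{2} = 8 c^{2}$)
$n{\left(F,S \right)} = 4 F S$
$U = 288$ ($U = 9 \cdot 32 = 288$)
$n{\left(y,W{\left(-3 \right)} \right)} U = 4 \cdot 3 \cdot 8 \left(-3\right)^{2} \cdot 288 = 4 \cdot 3 \cdot 8 \cdot 9 \cdot 288 = 4 \cdot 3 \cdot 72 \cdot 288 = 864 \cdot 288 = 248832$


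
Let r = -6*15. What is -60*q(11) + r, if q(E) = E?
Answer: -750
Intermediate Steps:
r = -90
-60*q(11) + r = -60*11 - 90 = -660 - 90 = -750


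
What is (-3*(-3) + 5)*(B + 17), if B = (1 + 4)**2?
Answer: 588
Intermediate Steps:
B = 25 (B = 5**2 = 25)
(-3*(-3) + 5)*(B + 17) = (-3*(-3) + 5)*(25 + 17) = (9 + 5)*42 = 14*42 = 588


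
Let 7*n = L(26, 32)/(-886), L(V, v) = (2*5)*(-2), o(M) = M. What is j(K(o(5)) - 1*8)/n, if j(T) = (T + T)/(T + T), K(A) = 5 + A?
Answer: 3101/10 ≈ 310.10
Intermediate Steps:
L(V, v) = -20 (L(V, v) = 10*(-2) = -20)
j(T) = 1 (j(T) = (2*T)/((2*T)) = (2*T)*(1/(2*T)) = 1)
n = 10/3101 (n = (-20/(-886))/7 = (-20*(-1/886))/7 = (⅐)*(10/443) = 10/3101 ≈ 0.0032248)
j(K(o(5)) - 1*8)/n = 1/(10/3101) = 1*(3101/10) = 3101/10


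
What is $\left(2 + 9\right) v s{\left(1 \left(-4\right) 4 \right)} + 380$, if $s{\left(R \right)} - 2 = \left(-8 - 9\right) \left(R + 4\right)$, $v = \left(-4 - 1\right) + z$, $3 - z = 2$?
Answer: $-8684$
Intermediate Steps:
$z = 1$ ($z = 3 - 2 = 1$)
$v = -4$ ($v = \left(-4 - 1\right) + 1 = -5 + 1 = -4$)
$s{\left(R \right)} = -66 - 17 R$ ($s{\left(R \right)} = 2 + \left(-8 - 9\right) \left(R + 4\right) = 2 - 17 \left(4 + R\right) = 2 - \left(68 + 17 R\right) = -66 - 17 R$)
$\left(2 + 9\right) v s{\left(1 \left(-4\right) 4 \right)} + 380 = \left(2 + 9\right) \left(-4\right) \left(-66 - 17 \cdot 1 \left(-4\right) 4\right) + 380 = 11 \left(-4\right) \left(-66 - 17 \left(\left(-4\right) 4\right)\right) + 380 = - 44 \left(-66 - -272\right) + 380 = - 44 \left(-66 + 272\right) + 380 = \left(-44\right) 206 + 380 = -9064 + 380 = -8684$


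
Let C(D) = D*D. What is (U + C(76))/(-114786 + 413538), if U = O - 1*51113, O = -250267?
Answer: -73901/74688 ≈ -0.98946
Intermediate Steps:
U = -301380 (U = -250267 - 1*51113 = -250267 - 51113 = -301380)
C(D) = D**2
(U + C(76))/(-114786 + 413538) = (-301380 + 76**2)/(-114786 + 413538) = (-301380 + 5776)/298752 = -295604*1/298752 = -73901/74688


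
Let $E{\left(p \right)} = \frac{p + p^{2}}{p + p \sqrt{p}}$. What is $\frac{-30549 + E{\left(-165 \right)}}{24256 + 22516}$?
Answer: $\frac{- 30549 \sqrt{165} + 30713 i}{46772 \left(\sqrt{165} - i\right)} \approx -0.65317 + 0.00027133 i$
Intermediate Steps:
$E{\left(p \right)} = \frac{p + p^{2}}{p + p^{\frac{3}{2}}}$
$\frac{-30549 + E{\left(-165 \right)}}{24256 + 22516} = \frac{-30549 - \frac{165 \left(1 - 165\right)}{-165 + \left(-165\right)^{\frac{3}{2}}}}{24256 + 22516} = \frac{-30549 - 165 \frac{1}{-165 - 165 i \sqrt{165}} \left(-164\right)}{46772} = \left(-30549 + \frac{27060}{-165 - 165 i \sqrt{165}}\right) \frac{1}{46772} = - \frac{30549}{46772} + \frac{615}{1063 \left(-165 - 165 i \sqrt{165}\right)}$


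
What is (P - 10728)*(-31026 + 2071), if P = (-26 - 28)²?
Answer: 226196460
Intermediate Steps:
P = 2916 (P = (-54)² = 2916)
(P - 10728)*(-31026 + 2071) = (2916 - 10728)*(-31026 + 2071) = -7812*(-28955) = 226196460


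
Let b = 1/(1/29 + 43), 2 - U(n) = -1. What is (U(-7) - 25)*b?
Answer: -319/624 ≈ -0.51122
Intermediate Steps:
U(n) = 3 (U(n) = 2 - 1*(-1) = 2 + 1 = 3)
b = 29/1248 (b = 1/(1/29 + 43) = 1/(1248/29) = 29/1248 ≈ 0.023237)
(U(-7) - 25)*b = (3 - 25)*(29/1248) = -22*29/1248 = -319/624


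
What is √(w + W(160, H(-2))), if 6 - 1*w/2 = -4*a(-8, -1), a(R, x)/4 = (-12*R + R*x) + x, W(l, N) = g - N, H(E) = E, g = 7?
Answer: √3317 ≈ 57.593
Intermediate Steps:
W(l, N) = 7 - N
a(R, x) = -48*R + 4*x + 4*R*x (a(R, x) = 4*((-12*R + R*x) + x) = 4*(x - 12*R + R*x) = -48*R + 4*x + 4*R*x)
w = 3308 (w = 12 - (-8)*(-48*(-8) + 4*(-1) + 4*(-8)*(-1)) = 12 - (-8)*(384 - 4 + 32) = 12 - (-8)*412 = 12 - 2*(-1648) = 12 + 3296 = 3308)
√(w + W(160, H(-2))) = √(3308 + (7 - 1*(-2))) = √(3308 + (7 + 2)) = √(3308 + 9) = √3317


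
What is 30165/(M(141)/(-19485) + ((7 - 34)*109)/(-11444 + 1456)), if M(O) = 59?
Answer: 5870597069700/56755063 ≈ 1.0344e+5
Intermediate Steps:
30165/(M(141)/(-19485) + ((7 - 34)*109)/(-11444 + 1456)) = 30165/(59/(-19485) + ((7 - 34)*109)/(-11444 + 1456)) = 30165/(59*(-1/19485) - 27*109/(-9988)) = 30165/(-59/19485 - 2943*(-1/9988)) = 30165/(-59/19485 + 2943/9988) = 30165/(56755063/194616180) = 30165*(194616180/56755063) = 5870597069700/56755063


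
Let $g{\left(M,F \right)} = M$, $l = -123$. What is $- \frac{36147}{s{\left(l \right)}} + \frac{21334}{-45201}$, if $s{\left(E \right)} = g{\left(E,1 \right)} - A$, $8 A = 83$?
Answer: $\frac{13048280998}{48229467} \approx 270.55$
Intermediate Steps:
$A = \frac{83}{8}$ ($A = \frac{1}{8} \cdot 83 = \frac{83}{8} \approx 10.375$)
$s{\left(E \right)} = - \frac{83}{8} + E$ ($s{\left(E \right)} = E - \frac{83}{8} = - \frac{83}{8} + E$)
$- \frac{36147}{s{\left(l \right)}} + \frac{21334}{-45201} = - \frac{36147}{- \frac{83}{8} - 123} + \frac{21334}{-45201} = - \frac{36147}{- \frac{1067}{8}} + 21334 \left(- \frac{1}{45201}\right) = \left(-36147\right) \left(- \frac{8}{1067}\right) - \frac{21334}{45201} = \frac{289176}{1067} - \frac{21334}{45201} = \frac{13048280998}{48229467}$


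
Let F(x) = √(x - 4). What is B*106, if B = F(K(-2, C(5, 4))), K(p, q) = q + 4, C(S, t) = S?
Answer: 106*√5 ≈ 237.02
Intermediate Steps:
K(p, q) = 4 + q
F(x) = √(-4 + x)
B = √5 (B = √(-4 + (4 + 5)) = √(-4 + 9) = √5 ≈ 2.2361)
B*106 = √5*106 = 106*√5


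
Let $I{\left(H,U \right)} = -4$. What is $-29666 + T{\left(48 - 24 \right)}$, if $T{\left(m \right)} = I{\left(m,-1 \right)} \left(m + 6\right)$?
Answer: $-29786$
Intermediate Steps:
$T{\left(m \right)} = -24 - 4 m$ ($T{\left(m \right)} = - 4 \left(m + 6\right) = - 4 \left(6 + m\right) = -24 - 4 m$)
$-29666 + T{\left(48 - 24 \right)} = -29666 - \left(24 + 4 \left(48 - 24\right)\right) = -29666 - 120 = -29786$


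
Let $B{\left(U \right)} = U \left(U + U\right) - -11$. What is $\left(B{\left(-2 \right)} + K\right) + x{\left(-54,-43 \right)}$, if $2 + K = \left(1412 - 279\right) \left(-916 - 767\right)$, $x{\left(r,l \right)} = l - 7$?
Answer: $-1906872$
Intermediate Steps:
$x{\left(r,l \right)} = -7 + l$
$K = -1906841$ ($K = -2 + \left(1412 - 279\right) \left(-916 - 767\right) = -2 + 1133 \left(-1683\right) = -2 - 1906839 = -1906841$)
$B{\left(U \right)} = 11 + 2 U^{2}$ ($B{\left(U \right)} = U 2 U + 11 = 2 U^{2} + 11 = 11 + 2 U^{2}$)
$\left(B{\left(-2 \right)} + K\right) + x{\left(-54,-43 \right)} = \left(\left(11 + 2 \left(-2\right)^{2}\right) - 1906841\right) - 50 = \left(\left(11 + 2 \cdot 4\right) - 1906841\right) - 50 = \left(\left(11 + 8\right) - 1906841\right) - 50 = \left(19 - 1906841\right) - 50 = -1906822 - 50 = -1906872$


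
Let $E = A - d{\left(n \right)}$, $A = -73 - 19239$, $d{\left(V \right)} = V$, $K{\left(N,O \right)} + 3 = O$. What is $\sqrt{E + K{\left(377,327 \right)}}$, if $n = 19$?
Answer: $i \sqrt{19007} \approx 137.87 i$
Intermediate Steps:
$K{\left(N,O \right)} = -3 + O$
$A = -19312$ ($A = -73 - 19239 = -19312$)
$E = -19331$ ($E = -19312 - 19 = -19331$)
$\sqrt{E + K{\left(377,327 \right)}} = \sqrt{-19331 + \left(-3 + 327\right)} = \sqrt{-19331 + 324} = \sqrt{-19007} = i \sqrt{19007}$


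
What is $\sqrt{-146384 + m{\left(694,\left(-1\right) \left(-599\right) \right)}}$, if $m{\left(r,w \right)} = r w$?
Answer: $\sqrt{269322} \approx 518.96$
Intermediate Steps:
$\sqrt{-146384 + m{\left(694,\left(-1\right) \left(-599\right) \right)}} = \sqrt{-146384 + 694 \left(\left(-1\right) \left(-599\right)\right)} = \sqrt{-146384 + 694 \cdot 599} = \sqrt{-146384 + 415706} = \sqrt{269322}$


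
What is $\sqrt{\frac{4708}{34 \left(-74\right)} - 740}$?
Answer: $\frac{i \sqrt{293514673}}{629} \approx 27.237 i$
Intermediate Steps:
$\sqrt{\frac{4708}{34 \left(-74\right)} - 740} = \sqrt{\frac{4708}{-2516} - 740} = \sqrt{4708 \left(- \frac{1}{2516}\right) - 740} = \sqrt{- \frac{1177}{629} - 740} = \sqrt{- \frac{466637}{629}} = \frac{i \sqrt{293514673}}{629}$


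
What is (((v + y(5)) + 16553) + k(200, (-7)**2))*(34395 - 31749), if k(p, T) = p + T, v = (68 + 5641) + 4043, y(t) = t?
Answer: 70275114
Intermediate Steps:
v = 9752 (v = 5709 + 4043 = 9752)
k(p, T) = T + p
(((v + y(5)) + 16553) + k(200, (-7)**2))*(34395 - 31749) = (((9752 + 5) + 16553) + ((-7)**2 + 200))*(34395 - 31749) = ((9757 + 16553) + (49 + 200))*2646 = (26310 + 249)*2646 = 26559*2646 = 70275114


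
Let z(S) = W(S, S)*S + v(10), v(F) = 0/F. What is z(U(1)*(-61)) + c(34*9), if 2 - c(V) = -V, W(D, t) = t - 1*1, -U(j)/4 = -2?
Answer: 238940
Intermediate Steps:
U(j) = 8 (U(j) = -4*(-2) = 8)
v(F) = 0
W(D, t) = -1 + t (W(D, t) = t - 1 = -1 + t)
c(V) = 2 + V (c(V) = 2 - (-1)*V = 2 + V)
z(S) = S*(-1 + S) (z(S) = (-1 + S)*S + 0 = S*(-1 + S) + 0 = S*(-1 + S))
z(U(1)*(-61)) + c(34*9) = (8*(-61))*(-1 + 8*(-61)) + (2 + 34*9) = -488*(-1 - 488) + (2 + 306) = -488*(-489) + 308 = 238632 + 308 = 238940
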